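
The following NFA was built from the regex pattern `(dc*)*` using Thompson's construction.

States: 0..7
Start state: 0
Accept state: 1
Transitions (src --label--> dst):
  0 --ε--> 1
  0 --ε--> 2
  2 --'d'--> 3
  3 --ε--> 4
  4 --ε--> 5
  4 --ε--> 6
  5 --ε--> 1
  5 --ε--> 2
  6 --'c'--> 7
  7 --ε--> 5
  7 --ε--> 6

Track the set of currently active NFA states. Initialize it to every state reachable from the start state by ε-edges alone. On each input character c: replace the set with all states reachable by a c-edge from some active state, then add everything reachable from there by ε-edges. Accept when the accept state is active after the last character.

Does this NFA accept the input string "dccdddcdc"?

Answer: ACCEPT

Trace:
S₀ = ε-closure({0}) = {0,1,2}
'd' @ 1: {1,2,3,4,5,6}  (accept∈set)
'c' @ 2: {1,2,5,6,7}  (accept∈set)
'c' @ 3: {1,2,5,6,7}  (accept∈set)
'd' @ 4: {1,2,3,4,5,6}  (accept∈set)
'd' @ 5: {1,2,3,4,5,6}  (accept∈set)
'd' @ 6: {1,2,3,4,5,6}  (accept∈set)
'c' @ 7: {1,2,5,6,7}  (accept∈set)
'd' @ 8: {1,2,3,4,5,6}  (accept∈set)
'c' @ 9: {1,2,5,6,7}  (accept∈set)
end set {1,2,5,6,7} — state 1 in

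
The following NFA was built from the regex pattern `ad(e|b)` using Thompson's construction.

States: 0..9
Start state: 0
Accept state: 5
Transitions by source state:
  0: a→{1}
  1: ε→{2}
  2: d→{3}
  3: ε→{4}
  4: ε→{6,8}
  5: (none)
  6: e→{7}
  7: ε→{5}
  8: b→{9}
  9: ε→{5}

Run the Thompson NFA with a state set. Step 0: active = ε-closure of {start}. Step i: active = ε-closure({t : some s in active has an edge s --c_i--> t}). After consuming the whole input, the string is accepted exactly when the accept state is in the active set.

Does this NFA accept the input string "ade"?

Answer: ACCEPT

Trace:
initial (ε-close {0}): {0}
'a' @ 1: {1,2}
'd' @ 2: {3,4,6,8}
'e' @ 3: {5,7}  ✓accept
end set {5,7} — state 5 in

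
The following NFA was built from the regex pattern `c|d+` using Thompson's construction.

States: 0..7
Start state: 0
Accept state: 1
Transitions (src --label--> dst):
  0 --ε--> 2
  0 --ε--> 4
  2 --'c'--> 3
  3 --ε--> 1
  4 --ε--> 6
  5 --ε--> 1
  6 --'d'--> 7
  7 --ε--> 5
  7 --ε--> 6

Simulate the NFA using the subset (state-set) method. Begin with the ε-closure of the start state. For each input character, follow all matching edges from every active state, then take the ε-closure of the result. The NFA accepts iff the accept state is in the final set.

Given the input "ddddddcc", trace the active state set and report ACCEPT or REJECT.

Answer: REJECT

Trace:
start: ε-closure({0}) = {0,2,4,6}
'd' @ 1: {1,5,6,7}  [accepting]
'd' @ 2: {1,5,6,7}  [accepting]
'd' @ 3: {1,5,6,7}  [accepting]
'd' @ 4: {1,5,6,7}  [accepting]
'd' @ 5: {1,5,6,7}  [accepting]
'd' @ 6: {1,5,6,7}  [accepting]
'c' @ 7: {}  — dead — no transitions
rest 'c' ignored (set empty)
end set {} — state 1 not in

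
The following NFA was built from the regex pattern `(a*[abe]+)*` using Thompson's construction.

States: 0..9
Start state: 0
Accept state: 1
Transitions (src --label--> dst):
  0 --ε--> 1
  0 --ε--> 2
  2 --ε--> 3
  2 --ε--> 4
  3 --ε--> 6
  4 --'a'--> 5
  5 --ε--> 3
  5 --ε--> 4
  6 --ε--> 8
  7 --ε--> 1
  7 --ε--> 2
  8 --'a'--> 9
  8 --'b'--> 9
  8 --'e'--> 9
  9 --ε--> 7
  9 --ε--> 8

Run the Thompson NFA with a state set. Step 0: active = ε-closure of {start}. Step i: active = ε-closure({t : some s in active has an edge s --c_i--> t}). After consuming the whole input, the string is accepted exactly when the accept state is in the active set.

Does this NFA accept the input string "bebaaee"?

Answer: ACCEPT

Steps:
initial (ε-close {0}): {0,1,2,3,4,6,8}
'b' @ 1: {1,2,3,4,6,7,8,9}  ✓accept
'e' @ 2: {1,2,3,4,6,7,8,9}  ✓accept
'b' @ 3: {1,2,3,4,6,7,8,9}  ✓accept
'a' @ 4: {1,2,3,4,5,6,7,8,9}  ✓accept
'a' @ 5: {1,2,3,4,5,6,7,8,9}  ✓accept
'e' @ 6: {1,2,3,4,6,7,8,9}  ✓accept
'e' @ 7: {1,2,3,4,6,7,8,9}  ✓accept
final: {1,2,3,4,6,7,8,9}; accept 1 in set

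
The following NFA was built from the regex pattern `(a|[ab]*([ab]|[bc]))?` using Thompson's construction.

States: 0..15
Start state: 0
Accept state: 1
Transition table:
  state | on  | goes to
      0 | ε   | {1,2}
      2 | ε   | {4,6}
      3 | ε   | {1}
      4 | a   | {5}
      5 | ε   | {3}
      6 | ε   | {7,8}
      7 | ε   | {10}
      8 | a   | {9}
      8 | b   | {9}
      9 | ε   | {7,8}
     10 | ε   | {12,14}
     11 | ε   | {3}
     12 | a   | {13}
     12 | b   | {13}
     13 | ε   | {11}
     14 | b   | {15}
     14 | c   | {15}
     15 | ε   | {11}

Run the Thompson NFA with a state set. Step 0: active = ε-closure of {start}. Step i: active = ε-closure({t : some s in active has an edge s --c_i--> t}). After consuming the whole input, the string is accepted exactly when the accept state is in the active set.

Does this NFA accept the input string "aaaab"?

Answer: ACCEPT

Derivation:
S₀ = ε-closure({0}) = {0,1,2,4,6,7,8,10,12,14}
'a' @ 1: {1,3,5,7,8,9,10,11,12,13,14}  [accepting]
'a' @ 2: {1,3,7,8,9,10,11,12,13,14}  [accepting]
'a' @ 3: {1,3,7,8,9,10,11,12,13,14}  [accepting]
'a' @ 4: {1,3,7,8,9,10,11,12,13,14}  [accepting]
'b' @ 5: {1,3,7,8,9,10,11,12,13,14,15}  [accepting]
after full input: {1,3,7,8,9,10,11,12,13,14,15}  (accept=1 in)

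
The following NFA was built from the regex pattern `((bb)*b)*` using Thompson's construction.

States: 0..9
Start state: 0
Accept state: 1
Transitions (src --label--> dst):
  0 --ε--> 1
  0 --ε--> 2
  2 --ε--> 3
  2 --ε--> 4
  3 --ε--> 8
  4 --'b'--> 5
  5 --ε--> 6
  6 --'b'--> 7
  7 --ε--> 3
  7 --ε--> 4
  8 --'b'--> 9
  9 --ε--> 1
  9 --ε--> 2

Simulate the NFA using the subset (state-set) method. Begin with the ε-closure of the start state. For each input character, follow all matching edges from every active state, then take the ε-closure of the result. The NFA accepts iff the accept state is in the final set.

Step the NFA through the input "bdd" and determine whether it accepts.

S₀ = ε-closure({0}) = {0,1,2,3,4,8}
'b' @ 1: {1,2,3,4,5,6,8,9}  [accepting]
'd' @ 2: {}  — state set empty
rest 'd' ignored (set empty)
final: {}; accept 1 not in set

Answer: REJECT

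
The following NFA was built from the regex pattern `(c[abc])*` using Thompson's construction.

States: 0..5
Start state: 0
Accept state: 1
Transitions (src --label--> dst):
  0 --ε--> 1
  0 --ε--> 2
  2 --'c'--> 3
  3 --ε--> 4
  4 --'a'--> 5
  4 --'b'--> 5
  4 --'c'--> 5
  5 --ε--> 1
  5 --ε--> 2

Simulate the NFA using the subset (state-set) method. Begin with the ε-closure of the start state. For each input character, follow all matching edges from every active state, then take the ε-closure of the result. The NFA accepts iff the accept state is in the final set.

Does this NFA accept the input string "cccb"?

start: ε-closure({0}) = {0,1,2}
'c' @ 1: {3,4}
'c' @ 2: {1,2,5}  (accept∈set)
'c' @ 3: {3,4}
'b' @ 4: {1,2,5}  (accept∈set)
final: {1,2,5}; accept 1 in set

Answer: ACCEPT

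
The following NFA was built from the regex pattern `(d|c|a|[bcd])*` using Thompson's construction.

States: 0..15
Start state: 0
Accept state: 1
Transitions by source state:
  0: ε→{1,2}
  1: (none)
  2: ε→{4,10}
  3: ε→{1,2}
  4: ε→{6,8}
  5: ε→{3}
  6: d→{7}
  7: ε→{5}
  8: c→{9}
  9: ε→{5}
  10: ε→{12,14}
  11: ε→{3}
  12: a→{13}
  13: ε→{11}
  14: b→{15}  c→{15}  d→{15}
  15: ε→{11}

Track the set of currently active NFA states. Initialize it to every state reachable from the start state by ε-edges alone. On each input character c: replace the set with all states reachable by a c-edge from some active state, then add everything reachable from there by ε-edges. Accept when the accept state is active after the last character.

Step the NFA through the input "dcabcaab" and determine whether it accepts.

Answer: ACCEPT

Derivation:
initial (ε-close {0}): {0,1,2,4,6,8,10,12,14}
'd' @ 1: {1,2,3,4,5,6,7,8,10,11,12,14,15}  [accepting]
'c' @ 2: {1,2,3,4,5,6,8,9,10,11,12,14,15}  [accepting]
'a' @ 3: {1,2,3,4,6,8,10,11,12,13,14}  [accepting]
'b' @ 4: {1,2,3,4,6,8,10,11,12,14,15}  [accepting]
'c' @ 5: {1,2,3,4,5,6,8,9,10,11,12,14,15}  [accepting]
'a' @ 6: {1,2,3,4,6,8,10,11,12,13,14}  [accepting]
'a' @ 7: {1,2,3,4,6,8,10,11,12,13,14}  [accepting]
'b' @ 8: {1,2,3,4,6,8,10,11,12,14,15}  [accepting]
after full input: {1,2,3,4,6,8,10,11,12,14,15}  (accept=1 in)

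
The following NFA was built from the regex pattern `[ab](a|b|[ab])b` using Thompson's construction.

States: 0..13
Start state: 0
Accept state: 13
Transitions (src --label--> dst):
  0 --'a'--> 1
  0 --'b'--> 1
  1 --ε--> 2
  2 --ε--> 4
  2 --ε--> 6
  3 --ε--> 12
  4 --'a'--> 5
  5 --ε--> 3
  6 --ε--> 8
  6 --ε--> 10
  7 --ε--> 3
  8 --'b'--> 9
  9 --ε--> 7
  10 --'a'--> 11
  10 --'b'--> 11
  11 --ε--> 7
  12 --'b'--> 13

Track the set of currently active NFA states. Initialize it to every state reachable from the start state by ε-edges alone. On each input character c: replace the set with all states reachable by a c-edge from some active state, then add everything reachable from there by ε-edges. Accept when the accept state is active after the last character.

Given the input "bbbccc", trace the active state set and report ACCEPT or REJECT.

initial (ε-close {0}): {0}
'b' @ 1: {1,2,4,6,8,10}
'b' @ 2: {3,7,9,11,12}
'b' @ 3: {13}  [accepting]
'c' @ 4: {}  — no active states
rest 'cc' ignored (set empty)
end set {} — state 13 not in

Answer: REJECT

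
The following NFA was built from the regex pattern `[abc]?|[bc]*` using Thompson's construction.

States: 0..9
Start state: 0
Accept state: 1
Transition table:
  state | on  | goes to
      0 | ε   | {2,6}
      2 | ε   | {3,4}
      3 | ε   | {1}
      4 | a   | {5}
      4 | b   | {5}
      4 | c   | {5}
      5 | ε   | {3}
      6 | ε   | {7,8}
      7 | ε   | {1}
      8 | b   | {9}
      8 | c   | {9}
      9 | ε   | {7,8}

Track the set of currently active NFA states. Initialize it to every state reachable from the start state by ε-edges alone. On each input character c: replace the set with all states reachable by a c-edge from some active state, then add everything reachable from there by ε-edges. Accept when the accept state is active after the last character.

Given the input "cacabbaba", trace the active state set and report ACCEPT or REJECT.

Answer: REJECT

Derivation:
S₀ = ε-closure({0}) = {0,1,2,3,4,6,7,8}
'c' @ 1: {1,3,5,7,8,9}  ✓accept
'a' @ 2: {}  — dead — no transitions
rest 'cabbaba' ignored (set empty)
final: {}; accept 1 not in set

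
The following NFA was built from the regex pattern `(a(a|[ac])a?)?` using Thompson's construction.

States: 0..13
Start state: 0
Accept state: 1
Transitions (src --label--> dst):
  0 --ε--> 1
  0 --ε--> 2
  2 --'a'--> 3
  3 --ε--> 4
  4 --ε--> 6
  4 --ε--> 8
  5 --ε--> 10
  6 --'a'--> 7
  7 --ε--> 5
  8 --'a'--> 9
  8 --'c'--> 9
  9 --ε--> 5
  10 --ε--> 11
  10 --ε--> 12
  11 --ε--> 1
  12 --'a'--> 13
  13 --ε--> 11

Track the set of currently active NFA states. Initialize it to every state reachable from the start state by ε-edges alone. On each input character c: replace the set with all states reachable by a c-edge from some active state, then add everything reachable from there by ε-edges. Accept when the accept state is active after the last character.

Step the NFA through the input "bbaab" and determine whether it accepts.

S₀ = ε-closure({0}) = {0,1,2}
'b' @ 1: {}  — dead — no transitions
rest 'baab' ignored (set empty)
after full input: {}  (accept=1 not in)

Answer: REJECT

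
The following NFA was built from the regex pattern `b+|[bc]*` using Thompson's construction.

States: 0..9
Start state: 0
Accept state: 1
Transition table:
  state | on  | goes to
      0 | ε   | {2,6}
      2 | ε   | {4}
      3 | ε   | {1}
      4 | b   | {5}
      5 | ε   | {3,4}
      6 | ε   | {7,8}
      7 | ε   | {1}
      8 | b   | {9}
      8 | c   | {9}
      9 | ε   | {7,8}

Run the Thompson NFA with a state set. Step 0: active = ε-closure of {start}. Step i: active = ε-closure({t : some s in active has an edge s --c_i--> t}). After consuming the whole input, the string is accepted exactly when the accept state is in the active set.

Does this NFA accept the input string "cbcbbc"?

initial (ε-close {0}): {0,1,2,4,6,7,8}
'c' @ 1: {1,7,8,9}  [accepting]
'b' @ 2: {1,7,8,9}  [accepting]
'c' @ 3: {1,7,8,9}  [accepting]
'b' @ 4: {1,7,8,9}  [accepting]
'b' @ 5: {1,7,8,9}  [accepting]
'c' @ 6: {1,7,8,9}  [accepting]
end set {1,7,8,9} — state 1 in

Answer: ACCEPT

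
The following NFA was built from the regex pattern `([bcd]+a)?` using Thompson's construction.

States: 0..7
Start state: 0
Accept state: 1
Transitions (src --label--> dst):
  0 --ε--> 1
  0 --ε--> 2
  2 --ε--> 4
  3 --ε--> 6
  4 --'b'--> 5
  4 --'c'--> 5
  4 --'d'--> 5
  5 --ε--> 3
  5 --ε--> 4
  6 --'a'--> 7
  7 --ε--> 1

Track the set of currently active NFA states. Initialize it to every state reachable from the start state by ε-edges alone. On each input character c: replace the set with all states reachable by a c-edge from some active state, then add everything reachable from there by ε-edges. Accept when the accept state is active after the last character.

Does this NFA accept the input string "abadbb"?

start: ε-closure({0}) = {0,1,2,4}
'a' @ 1: {}  — no active states
rest 'badbb' ignored (set empty)
final: {}; accept 1 not in set

Answer: REJECT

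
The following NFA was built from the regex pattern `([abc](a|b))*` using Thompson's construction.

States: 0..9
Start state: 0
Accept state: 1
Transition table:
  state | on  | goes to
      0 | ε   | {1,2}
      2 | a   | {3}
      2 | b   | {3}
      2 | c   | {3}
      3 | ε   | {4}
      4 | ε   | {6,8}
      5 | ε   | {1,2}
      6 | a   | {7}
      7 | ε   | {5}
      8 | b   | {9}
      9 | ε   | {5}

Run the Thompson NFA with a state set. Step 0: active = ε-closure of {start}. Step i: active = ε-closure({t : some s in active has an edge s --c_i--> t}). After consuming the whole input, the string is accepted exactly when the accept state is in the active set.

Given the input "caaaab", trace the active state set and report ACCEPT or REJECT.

Answer: ACCEPT

Trace:
initial (ε-close {0}): {0,1,2}
'c' @ 1: {3,4,6,8}
'a' @ 2: {1,2,5,7}  ✓accept
'a' @ 3: {3,4,6,8}
'a' @ 4: {1,2,5,7}  ✓accept
'a' @ 5: {3,4,6,8}
'b' @ 6: {1,2,5,9}  ✓accept
final: {1,2,5,9}; accept 1 in set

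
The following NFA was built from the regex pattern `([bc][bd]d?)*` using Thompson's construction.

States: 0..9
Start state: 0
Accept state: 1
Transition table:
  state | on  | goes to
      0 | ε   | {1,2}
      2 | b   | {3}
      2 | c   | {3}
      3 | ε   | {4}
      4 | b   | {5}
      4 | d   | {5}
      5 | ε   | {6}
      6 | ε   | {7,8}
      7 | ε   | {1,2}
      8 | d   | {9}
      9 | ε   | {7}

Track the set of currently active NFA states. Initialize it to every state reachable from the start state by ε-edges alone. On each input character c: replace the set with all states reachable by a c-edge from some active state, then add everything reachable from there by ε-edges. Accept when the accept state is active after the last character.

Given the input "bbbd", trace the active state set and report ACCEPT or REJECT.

Answer: ACCEPT

Derivation:
initial (ε-close {0}): {0,1,2}
'b' @ 1: {3,4}
'b' @ 2: {1,2,5,6,7,8}  [accepting]
'b' @ 3: {3,4}
'd' @ 4: {1,2,5,6,7,8}  [accepting]
end set {1,2,5,6,7,8} — state 1 in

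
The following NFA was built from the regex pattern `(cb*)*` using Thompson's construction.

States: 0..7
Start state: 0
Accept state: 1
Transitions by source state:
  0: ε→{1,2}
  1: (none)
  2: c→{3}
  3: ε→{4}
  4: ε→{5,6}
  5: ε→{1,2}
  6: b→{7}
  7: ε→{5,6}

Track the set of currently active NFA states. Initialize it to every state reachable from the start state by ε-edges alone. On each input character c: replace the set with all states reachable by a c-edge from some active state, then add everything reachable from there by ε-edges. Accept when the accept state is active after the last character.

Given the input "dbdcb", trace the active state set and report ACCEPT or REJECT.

Answer: REJECT

Derivation:
S₀ = ε-closure({0}) = {0,1,2}
'd' @ 1: {}  — dead — no transitions
rest 'bdcb' ignored (set empty)
end set {} — state 1 not in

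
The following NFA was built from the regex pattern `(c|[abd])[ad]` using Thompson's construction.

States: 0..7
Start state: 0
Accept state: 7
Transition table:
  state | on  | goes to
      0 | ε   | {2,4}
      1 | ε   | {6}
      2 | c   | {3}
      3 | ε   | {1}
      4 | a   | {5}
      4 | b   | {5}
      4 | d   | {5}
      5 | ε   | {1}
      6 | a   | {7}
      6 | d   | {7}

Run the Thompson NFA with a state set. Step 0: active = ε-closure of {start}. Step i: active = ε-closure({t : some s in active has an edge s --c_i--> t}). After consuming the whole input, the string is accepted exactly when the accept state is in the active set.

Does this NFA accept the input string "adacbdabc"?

S₀ = ε-closure({0}) = {0,2,4}
'a' @ 1: {1,5,6}
'd' @ 2: {7}  ✓accept
'a' @ 3: {}  — no active states
rest 'cbdabc' ignored (set empty)
end set {} — state 7 not in

Answer: REJECT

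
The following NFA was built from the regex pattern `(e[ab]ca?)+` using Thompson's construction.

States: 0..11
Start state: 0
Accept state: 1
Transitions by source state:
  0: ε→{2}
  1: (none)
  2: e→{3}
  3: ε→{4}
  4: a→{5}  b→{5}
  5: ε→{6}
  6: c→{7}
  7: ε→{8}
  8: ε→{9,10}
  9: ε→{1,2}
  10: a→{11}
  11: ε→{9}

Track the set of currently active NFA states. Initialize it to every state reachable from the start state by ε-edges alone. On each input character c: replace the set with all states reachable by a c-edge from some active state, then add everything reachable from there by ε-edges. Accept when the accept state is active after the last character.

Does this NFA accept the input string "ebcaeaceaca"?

initial (ε-close {0}): {0,2}
'e' @ 1: {3,4}
'b' @ 2: {5,6}
'c' @ 3: {1,2,7,8,9,10}  [accepting]
'a' @ 4: {1,2,9,11}  [accepting]
'e' @ 5: {3,4}
'a' @ 6: {5,6}
'c' @ 7: {1,2,7,8,9,10}  [accepting]
'e' @ 8: {3,4}
'a' @ 9: {5,6}
'c' @ 10: {1,2,7,8,9,10}  [accepting]
'a' @ 11: {1,2,9,11}  [accepting]
after full input: {1,2,9,11}  (accept=1 in)

Answer: ACCEPT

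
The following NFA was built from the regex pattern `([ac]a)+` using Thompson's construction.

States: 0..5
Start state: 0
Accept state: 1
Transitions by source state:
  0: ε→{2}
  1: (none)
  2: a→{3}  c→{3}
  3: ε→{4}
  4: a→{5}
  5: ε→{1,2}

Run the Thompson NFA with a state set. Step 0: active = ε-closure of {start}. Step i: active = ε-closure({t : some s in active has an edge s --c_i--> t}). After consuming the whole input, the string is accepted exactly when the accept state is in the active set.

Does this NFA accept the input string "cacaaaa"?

initial (ε-close {0}): {0,2}
'c' @ 1: {3,4}
'a' @ 2: {1,2,5}  [accepting]
'c' @ 3: {3,4}
'a' @ 4: {1,2,5}  [accepting]
'a' @ 5: {3,4}
'a' @ 6: {1,2,5}  [accepting]
'a' @ 7: {3,4}
after full input: {3,4}  (accept=1 not in)

Answer: REJECT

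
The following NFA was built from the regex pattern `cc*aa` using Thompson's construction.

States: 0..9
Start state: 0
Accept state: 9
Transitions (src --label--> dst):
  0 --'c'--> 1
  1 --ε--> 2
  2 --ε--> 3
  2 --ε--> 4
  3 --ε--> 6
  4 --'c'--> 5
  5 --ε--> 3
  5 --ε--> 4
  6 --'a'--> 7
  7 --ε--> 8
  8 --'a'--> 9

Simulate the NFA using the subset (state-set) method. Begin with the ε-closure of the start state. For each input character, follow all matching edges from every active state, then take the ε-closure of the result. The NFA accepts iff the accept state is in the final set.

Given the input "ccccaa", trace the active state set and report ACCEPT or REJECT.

initial (ε-close {0}): {0}
'c' @ 1: {1,2,3,4,6}
'c' @ 2: {3,4,5,6}
'c' @ 3: {3,4,5,6}
'c' @ 4: {3,4,5,6}
'a' @ 5: {7,8}
'a' @ 6: {9}  (accept∈set)
end set {9} — state 9 in

Answer: ACCEPT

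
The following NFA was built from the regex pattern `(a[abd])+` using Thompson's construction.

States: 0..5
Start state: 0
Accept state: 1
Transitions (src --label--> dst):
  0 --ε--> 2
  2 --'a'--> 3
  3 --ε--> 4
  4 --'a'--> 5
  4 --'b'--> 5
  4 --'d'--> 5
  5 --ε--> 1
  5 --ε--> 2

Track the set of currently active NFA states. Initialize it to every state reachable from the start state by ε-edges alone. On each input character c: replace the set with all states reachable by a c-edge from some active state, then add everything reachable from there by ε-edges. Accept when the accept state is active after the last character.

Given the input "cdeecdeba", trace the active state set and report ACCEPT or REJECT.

Answer: REJECT

Derivation:
S₀ = ε-closure({0}) = {0,2}
'c' @ 1: {}  — state set empty
rest 'deecdeba' ignored (set empty)
after full input: {}  (accept=1 not in)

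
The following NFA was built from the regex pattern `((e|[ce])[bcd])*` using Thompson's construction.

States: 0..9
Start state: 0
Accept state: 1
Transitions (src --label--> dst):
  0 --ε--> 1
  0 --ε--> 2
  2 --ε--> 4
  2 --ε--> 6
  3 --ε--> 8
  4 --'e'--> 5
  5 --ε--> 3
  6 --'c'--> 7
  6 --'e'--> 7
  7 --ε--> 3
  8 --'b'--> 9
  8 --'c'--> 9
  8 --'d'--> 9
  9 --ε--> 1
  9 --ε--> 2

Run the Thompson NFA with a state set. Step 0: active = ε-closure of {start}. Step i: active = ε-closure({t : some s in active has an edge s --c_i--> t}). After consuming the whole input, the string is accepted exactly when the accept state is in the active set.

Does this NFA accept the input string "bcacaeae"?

S₀ = ε-closure({0}) = {0,1,2,4,6}
'b' @ 1: {}  — dead — no transitions
rest 'cacaeae' ignored (set empty)
final: {}; accept 1 not in set

Answer: REJECT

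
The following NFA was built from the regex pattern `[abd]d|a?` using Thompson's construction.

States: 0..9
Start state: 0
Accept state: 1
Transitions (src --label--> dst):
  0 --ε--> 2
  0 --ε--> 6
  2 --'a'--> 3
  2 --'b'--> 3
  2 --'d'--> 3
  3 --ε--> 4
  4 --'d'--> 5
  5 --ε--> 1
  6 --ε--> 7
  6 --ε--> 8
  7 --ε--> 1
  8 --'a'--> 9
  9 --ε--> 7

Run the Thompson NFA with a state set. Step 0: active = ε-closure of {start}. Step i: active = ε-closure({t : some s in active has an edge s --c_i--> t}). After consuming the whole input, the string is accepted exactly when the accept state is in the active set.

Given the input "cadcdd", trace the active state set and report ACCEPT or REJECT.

S₀ = ε-closure({0}) = {0,1,2,6,7,8}
'c' @ 1: {}  — state set empty
rest 'adcdd' ignored (set empty)
after full input: {}  (accept=1 not in)

Answer: REJECT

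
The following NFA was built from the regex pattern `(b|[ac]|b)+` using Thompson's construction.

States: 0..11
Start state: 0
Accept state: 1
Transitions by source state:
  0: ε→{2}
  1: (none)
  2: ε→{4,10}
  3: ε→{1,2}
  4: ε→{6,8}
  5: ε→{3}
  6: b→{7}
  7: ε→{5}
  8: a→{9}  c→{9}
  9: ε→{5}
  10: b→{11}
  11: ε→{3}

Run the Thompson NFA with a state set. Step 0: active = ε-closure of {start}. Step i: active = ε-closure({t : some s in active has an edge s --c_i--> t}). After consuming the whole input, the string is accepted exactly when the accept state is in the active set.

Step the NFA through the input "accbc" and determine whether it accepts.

Answer: ACCEPT

Derivation:
start: ε-closure({0}) = {0,2,4,6,8,10}
'a' @ 1: {1,2,3,4,5,6,8,9,10}  (accept∈set)
'c' @ 2: {1,2,3,4,5,6,8,9,10}  (accept∈set)
'c' @ 3: {1,2,3,4,5,6,8,9,10}  (accept∈set)
'b' @ 4: {1,2,3,4,5,6,7,8,10,11}  (accept∈set)
'c' @ 5: {1,2,3,4,5,6,8,9,10}  (accept∈set)
end set {1,2,3,4,5,6,8,9,10} — state 1 in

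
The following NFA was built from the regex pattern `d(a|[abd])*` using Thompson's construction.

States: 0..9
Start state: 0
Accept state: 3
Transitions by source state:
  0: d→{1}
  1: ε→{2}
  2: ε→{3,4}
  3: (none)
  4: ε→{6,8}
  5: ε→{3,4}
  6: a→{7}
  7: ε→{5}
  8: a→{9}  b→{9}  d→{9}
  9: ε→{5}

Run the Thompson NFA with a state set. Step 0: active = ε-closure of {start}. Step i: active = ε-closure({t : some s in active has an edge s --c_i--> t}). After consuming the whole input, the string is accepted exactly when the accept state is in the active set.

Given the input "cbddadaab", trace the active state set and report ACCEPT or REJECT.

initial (ε-close {0}): {0}
'c' @ 1: {}  — state set empty
rest 'bddadaab' ignored (set empty)
after full input: {}  (accept=3 not in)

Answer: REJECT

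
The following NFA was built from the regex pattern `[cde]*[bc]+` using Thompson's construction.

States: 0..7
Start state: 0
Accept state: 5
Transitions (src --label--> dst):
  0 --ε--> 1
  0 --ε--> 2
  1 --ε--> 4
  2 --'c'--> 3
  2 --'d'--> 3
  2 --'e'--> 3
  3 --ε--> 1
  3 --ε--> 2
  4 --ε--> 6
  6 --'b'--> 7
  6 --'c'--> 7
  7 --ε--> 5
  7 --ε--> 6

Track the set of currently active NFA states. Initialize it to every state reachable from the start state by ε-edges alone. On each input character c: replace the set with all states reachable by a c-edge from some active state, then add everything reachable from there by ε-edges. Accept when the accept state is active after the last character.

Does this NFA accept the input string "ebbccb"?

start: ε-closure({0}) = {0,1,2,4,6}
'e' @ 1: {1,2,3,4,6}
'b' @ 2: {5,6,7}  (accept∈set)
'b' @ 3: {5,6,7}  (accept∈set)
'c' @ 4: {5,6,7}  (accept∈set)
'c' @ 5: {5,6,7}  (accept∈set)
'b' @ 6: {5,6,7}  (accept∈set)
end set {5,6,7} — state 5 in

Answer: ACCEPT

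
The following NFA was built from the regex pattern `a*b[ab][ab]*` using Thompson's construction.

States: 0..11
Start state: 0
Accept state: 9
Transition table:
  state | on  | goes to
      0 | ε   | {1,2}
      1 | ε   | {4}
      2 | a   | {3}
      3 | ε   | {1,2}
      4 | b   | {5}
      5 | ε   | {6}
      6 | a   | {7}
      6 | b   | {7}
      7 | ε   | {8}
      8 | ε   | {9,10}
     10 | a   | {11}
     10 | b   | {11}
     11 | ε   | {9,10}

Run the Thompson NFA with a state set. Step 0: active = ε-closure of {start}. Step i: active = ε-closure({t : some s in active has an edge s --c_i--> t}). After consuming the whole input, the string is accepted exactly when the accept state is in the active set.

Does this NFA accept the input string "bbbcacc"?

Answer: REJECT

Derivation:
start: ε-closure({0}) = {0,1,2,4}
'b' @ 1: {5,6}
'b' @ 2: {7,8,9,10}  ✓accept
'b' @ 3: {9,10,11}  ✓accept
'c' @ 4: {}  — no active states
rest 'acc' ignored (set empty)
end set {} — state 9 not in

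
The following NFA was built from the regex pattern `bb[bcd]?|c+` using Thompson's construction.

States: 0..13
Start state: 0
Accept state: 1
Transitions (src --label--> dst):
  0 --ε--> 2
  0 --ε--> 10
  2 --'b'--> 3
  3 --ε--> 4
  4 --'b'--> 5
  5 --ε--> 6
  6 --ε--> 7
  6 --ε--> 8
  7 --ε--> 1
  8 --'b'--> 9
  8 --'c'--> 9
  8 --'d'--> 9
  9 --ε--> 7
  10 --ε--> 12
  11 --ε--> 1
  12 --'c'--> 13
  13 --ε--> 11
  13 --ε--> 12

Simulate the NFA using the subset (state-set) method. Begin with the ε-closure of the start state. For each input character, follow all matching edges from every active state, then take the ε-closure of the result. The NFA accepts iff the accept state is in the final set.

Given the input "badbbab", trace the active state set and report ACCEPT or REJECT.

Answer: REJECT

Steps:
initial (ε-close {0}): {0,2,10,12}
'b' @ 1: {3,4}
'a' @ 2: {}  — state set empty
rest 'dbbab' ignored (set empty)
final: {}; accept 1 not in set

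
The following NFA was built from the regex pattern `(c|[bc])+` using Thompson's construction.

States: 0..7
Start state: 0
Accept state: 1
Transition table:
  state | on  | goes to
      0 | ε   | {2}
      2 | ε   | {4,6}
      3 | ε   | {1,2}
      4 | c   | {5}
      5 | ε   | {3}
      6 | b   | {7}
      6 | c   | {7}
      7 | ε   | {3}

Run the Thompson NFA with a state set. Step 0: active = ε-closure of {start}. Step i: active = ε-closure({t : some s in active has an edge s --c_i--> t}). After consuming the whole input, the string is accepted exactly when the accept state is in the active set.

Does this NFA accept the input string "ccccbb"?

Answer: ACCEPT

Trace:
start: ε-closure({0}) = {0,2,4,6}
'c' @ 1: {1,2,3,4,5,6,7}  [accepting]
'c' @ 2: {1,2,3,4,5,6,7}  [accepting]
'c' @ 3: {1,2,3,4,5,6,7}  [accepting]
'c' @ 4: {1,2,3,4,5,6,7}  [accepting]
'b' @ 5: {1,2,3,4,6,7}  [accepting]
'b' @ 6: {1,2,3,4,6,7}  [accepting]
after full input: {1,2,3,4,6,7}  (accept=1 in)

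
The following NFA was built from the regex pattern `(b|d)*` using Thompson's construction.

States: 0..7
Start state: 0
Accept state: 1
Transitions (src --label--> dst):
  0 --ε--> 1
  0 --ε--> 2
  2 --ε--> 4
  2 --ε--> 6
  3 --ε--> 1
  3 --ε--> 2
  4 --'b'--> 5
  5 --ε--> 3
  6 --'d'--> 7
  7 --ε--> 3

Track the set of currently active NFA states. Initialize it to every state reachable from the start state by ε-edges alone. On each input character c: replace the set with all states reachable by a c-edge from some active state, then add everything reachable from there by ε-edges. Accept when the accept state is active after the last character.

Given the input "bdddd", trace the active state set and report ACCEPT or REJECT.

Answer: ACCEPT

Steps:
start: ε-closure({0}) = {0,1,2,4,6}
'b' @ 1: {1,2,3,4,5,6}  (accept∈set)
'd' @ 2: {1,2,3,4,6,7}  (accept∈set)
'd' @ 3: {1,2,3,4,6,7}  (accept∈set)
'd' @ 4: {1,2,3,4,6,7}  (accept∈set)
'd' @ 5: {1,2,3,4,6,7}  (accept∈set)
end set {1,2,3,4,6,7} — state 1 in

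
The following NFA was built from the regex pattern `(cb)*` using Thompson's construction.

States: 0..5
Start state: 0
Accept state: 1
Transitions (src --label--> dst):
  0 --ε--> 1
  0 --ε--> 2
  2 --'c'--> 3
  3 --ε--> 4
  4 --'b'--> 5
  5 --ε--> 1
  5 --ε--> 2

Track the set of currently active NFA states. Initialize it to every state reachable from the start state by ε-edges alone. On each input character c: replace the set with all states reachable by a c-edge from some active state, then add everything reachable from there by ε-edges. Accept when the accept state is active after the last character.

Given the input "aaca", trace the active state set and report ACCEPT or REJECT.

start: ε-closure({0}) = {0,1,2}
'a' @ 1: {}  — no active states
rest 'aca' ignored (set empty)
after full input: {}  (accept=1 not in)

Answer: REJECT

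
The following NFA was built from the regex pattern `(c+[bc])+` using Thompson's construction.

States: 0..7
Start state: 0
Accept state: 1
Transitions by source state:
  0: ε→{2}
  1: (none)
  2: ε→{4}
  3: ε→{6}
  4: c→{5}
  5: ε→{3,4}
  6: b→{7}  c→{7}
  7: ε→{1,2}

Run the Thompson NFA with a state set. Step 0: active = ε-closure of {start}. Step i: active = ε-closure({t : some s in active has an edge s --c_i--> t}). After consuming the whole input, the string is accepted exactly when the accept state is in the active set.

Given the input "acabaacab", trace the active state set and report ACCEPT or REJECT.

initial (ε-close {0}): {0,2,4}
'a' @ 1: {}  — no active states
rest 'cabaacab' ignored (set empty)
final: {}; accept 1 not in set

Answer: REJECT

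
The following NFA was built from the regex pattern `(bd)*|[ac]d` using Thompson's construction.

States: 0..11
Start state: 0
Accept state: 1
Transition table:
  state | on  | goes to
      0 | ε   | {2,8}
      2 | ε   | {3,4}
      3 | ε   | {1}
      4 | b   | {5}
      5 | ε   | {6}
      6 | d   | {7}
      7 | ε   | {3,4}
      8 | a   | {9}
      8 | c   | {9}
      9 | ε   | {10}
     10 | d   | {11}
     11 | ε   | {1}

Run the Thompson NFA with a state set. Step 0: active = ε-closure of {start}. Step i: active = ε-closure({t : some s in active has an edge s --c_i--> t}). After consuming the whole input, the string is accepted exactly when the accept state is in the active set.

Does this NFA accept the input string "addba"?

S₀ = ε-closure({0}) = {0,1,2,3,4,8}
'a' @ 1: {9,10}
'd' @ 2: {1,11}  (accept∈set)
'd' @ 3: {}  — no active states
rest 'ba' ignored (set empty)
end set {} — state 1 not in

Answer: REJECT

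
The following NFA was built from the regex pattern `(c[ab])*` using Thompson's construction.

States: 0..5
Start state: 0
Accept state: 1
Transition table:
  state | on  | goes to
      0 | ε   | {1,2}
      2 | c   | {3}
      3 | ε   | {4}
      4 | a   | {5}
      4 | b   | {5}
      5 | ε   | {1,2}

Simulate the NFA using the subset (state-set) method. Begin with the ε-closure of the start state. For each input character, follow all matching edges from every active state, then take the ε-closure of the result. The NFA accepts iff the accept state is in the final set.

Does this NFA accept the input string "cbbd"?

S₀ = ε-closure({0}) = {0,1,2}
'c' @ 1: {3,4}
'b' @ 2: {1,2,5}  [accepting]
'b' @ 3: {}  — dead — no transitions
rest 'd' ignored (set empty)
end set {} — state 1 not in

Answer: REJECT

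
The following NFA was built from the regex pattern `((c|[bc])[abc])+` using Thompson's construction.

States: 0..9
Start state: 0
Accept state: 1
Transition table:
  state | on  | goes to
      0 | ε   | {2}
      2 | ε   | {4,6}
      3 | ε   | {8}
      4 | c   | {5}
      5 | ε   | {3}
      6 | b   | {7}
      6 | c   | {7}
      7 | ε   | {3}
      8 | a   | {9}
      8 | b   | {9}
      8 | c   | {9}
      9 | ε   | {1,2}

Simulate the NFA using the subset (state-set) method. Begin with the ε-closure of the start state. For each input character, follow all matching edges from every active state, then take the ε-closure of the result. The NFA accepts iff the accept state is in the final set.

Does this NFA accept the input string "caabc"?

Answer: REJECT

Steps:
initial (ε-close {0}): {0,2,4,6}
'c' @ 1: {3,5,7,8}
'a' @ 2: {1,2,4,6,9}  [accepting]
'a' @ 3: {}  — state set empty
rest 'bc' ignored (set empty)
end set {} — state 1 not in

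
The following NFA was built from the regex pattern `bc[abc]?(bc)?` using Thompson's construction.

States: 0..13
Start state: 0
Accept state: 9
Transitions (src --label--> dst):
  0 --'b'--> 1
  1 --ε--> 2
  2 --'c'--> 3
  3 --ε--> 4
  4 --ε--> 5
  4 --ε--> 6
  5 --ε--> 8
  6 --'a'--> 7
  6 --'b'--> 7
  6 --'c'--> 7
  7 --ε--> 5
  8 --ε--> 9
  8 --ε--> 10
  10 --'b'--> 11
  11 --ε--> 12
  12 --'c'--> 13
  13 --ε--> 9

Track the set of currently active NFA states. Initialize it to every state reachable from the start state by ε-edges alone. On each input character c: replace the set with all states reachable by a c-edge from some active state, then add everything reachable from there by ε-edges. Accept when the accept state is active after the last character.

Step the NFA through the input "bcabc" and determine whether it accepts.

start: ε-closure({0}) = {0}
'b' @ 1: {1,2}
'c' @ 2: {3,4,5,6,8,9,10}  ✓accept
'a' @ 3: {5,7,8,9,10}  ✓accept
'b' @ 4: {11,12}
'c' @ 5: {9,13}  ✓accept
after full input: {9,13}  (accept=9 in)

Answer: ACCEPT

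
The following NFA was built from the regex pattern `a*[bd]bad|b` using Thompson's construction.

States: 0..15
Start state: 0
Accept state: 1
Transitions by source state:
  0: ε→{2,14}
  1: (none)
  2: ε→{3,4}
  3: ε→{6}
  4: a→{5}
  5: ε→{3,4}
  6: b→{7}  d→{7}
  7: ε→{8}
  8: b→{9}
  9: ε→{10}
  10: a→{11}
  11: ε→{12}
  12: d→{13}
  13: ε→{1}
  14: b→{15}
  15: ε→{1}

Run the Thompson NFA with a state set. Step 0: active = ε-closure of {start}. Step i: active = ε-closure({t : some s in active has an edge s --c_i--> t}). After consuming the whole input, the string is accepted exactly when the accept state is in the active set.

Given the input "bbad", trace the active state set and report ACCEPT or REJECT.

initial (ε-close {0}): {0,2,3,4,6,14}
'b' @ 1: {1,7,8,15}  (accept∈set)
'b' @ 2: {9,10}
'a' @ 3: {11,12}
'd' @ 4: {1,13}  (accept∈set)
after full input: {1,13}  (accept=1 in)

Answer: ACCEPT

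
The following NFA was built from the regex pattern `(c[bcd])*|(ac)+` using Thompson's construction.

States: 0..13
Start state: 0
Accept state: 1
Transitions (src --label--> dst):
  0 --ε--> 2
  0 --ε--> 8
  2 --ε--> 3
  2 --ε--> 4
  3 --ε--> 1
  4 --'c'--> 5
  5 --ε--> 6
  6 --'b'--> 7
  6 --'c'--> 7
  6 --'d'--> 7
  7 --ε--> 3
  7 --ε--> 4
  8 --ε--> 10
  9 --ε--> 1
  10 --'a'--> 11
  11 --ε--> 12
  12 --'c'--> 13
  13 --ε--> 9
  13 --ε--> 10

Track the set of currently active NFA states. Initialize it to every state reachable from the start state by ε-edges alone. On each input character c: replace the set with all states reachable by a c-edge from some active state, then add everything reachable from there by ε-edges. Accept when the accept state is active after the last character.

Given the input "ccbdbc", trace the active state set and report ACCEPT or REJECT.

start: ε-closure({0}) = {0,1,2,3,4,8,10}
'c' @ 1: {5,6}
'c' @ 2: {1,3,4,7}  ✓accept
'b' @ 3: {}  — dead — no transitions
rest 'dbc' ignored (set empty)
end set {} — state 1 not in

Answer: REJECT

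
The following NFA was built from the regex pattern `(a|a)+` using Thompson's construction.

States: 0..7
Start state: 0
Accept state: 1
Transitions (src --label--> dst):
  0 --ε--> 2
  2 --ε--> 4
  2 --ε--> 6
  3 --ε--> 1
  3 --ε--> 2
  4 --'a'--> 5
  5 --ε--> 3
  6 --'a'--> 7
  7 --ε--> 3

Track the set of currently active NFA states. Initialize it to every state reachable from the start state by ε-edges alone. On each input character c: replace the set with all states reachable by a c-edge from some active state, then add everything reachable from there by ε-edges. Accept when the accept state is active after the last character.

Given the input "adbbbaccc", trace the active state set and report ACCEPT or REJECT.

initial (ε-close {0}): {0,2,4,6}
'a' @ 1: {1,2,3,4,5,6,7}  (accept∈set)
'd' @ 2: {}  — no active states
rest 'bbbaccc' ignored (set empty)
end set {} — state 1 not in

Answer: REJECT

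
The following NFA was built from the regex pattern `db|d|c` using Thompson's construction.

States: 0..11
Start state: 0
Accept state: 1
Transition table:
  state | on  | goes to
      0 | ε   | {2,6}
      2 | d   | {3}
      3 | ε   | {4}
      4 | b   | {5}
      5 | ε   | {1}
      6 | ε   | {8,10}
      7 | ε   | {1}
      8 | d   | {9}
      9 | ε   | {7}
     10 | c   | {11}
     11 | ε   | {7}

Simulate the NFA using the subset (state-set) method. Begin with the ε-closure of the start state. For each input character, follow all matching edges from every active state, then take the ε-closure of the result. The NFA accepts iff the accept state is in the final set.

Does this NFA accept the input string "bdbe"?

S₀ = ε-closure({0}) = {0,2,6,8,10}
'b' @ 1: {}  — state set empty
rest 'dbe' ignored (set empty)
end set {} — state 1 not in

Answer: REJECT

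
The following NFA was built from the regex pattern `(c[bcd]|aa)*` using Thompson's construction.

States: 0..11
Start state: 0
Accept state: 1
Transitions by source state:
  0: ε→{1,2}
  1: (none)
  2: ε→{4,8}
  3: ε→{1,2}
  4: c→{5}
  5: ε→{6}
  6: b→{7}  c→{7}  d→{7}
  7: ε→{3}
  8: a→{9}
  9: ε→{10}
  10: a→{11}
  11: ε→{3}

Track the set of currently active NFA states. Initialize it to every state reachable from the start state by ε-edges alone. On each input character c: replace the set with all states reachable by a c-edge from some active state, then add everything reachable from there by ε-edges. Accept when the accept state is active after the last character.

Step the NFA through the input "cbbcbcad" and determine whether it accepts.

S₀ = ε-closure({0}) = {0,1,2,4,8}
'c' @ 1: {5,6}
'b' @ 2: {1,2,3,4,7,8}  (accept∈set)
'b' @ 3: {}  — dead — no transitions
rest 'cbcad' ignored (set empty)
final: {}; accept 1 not in set

Answer: REJECT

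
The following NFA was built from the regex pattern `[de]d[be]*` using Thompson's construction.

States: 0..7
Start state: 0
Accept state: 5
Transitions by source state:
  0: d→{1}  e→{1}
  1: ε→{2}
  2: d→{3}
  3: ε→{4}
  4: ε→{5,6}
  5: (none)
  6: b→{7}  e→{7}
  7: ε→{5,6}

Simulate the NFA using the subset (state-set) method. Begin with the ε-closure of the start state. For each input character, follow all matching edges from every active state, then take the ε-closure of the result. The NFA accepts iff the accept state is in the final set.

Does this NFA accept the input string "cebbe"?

Answer: REJECT

Trace:
S₀ = ε-closure({0}) = {0}
'c' @ 1: {}  — dead — no transitions
rest 'ebbe' ignored (set empty)
after full input: {}  (accept=5 not in)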